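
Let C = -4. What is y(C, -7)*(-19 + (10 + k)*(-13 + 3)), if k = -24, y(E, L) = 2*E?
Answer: -968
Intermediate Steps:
y(C, -7)*(-19 + (10 + k)*(-13 + 3)) = (2*(-4))*(-19 + (10 - 24)*(-13 + 3)) = -8*(-19 - 14*(-10)) = -8*(-19 + 140) = -8*121 = -968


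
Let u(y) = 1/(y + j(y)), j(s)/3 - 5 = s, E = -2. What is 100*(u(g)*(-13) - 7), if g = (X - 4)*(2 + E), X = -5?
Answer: -2360/3 ≈ -786.67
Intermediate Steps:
j(s) = 15 + 3*s
g = 0 (g = (-5 - 4)*(2 - 2) = -9*0 = 0)
u(y) = 1/(15 + 4*y) (u(y) = 1/(y + (15 + 3*y)) = 1/(15 + 4*y))
100*(u(g)*(-13) - 7) = 100*(-13/(15 + 4*0) - 7) = 100*(-13/(15 + 0) - 7) = 100*(-13/15 - 7) = 100*(-118/15) = -2360/3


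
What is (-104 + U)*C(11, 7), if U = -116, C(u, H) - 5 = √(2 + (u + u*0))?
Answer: -1100 - 220*√13 ≈ -1893.2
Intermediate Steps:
C(u, H) = 5 + √(2 + u) (C(u, H) = 5 + √(2 + (u + u*0)) = 5 + √(2 + (u + 0)) = 5 + √(2 + u))
(-104 + U)*C(11, 7) = (-104 - 116)*(5 + √(2 + 11)) = -220*(5 + √13) = -1100 - 220*√13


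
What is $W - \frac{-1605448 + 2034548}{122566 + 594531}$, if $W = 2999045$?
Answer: $\frac{2150605743265}{717097} \approx 2.999 \cdot 10^{6}$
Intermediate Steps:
$W - \frac{-1605448 + 2034548}{122566 + 594531} = 2999045 - \frac{-1605448 + 2034548}{122566 + 594531} = 2999045 - \frac{429100}{717097} = \frac{2150605743265}{717097}$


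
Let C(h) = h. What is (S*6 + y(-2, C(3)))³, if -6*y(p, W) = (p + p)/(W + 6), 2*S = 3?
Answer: 14706125/19683 ≈ 747.15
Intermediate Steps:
S = 3/2 (S = (½)*3 = 3/2 ≈ 1.5000)
y(p, W) = -p/(3*(6 + W)) (y(p, W) = -(p + p)/(6*(W + 6)) = -2*p/(6*(6 + W)) = -p/(3*(6 + W)))
(S*6 + y(-2, C(3)))³ = ((3/2)*6 - 1*(-2)/(18 + 3*3))³ = (9 - 1*(-2)/(18 + 9))³ = (9 - 1*(-2)/27)³ = (9 - 1*(-2)*1/27)³ = (9 + 2/27)³ = (245/27)³ = 14706125/19683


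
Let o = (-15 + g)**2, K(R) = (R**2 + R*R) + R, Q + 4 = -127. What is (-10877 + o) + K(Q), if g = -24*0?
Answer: 23539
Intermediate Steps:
g = 0
Q = -131 (Q = -4 - 127 = -131)
K(R) = R + 2*R**2 (K(R) = (R**2 + R**2) + R = 2*R**2 + R = R + 2*R**2)
o = 225 (o = (-15 + 0)**2 = (-15)**2 = 225)
(-10877 + o) + K(Q) = (-10877 + 225) - 131*(1 + 2*(-131)) = -10652 - 131*(1 - 262) = -10652 - 131*(-261) = -10652 + 34191 = 23539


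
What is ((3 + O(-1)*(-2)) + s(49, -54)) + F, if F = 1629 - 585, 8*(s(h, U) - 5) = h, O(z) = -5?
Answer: 8545/8 ≈ 1068.1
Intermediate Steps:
s(h, U) = 5 + h/8
F = 1044
((3 + O(-1)*(-2)) + s(49, -54)) + F = ((3 - 5*(-2)) + (5 + (⅛)*49)) + 1044 = ((3 + 10) + (5 + 49/8)) + 1044 = (13 + 89/8) + 1044 = 193/8 + 1044 = 8545/8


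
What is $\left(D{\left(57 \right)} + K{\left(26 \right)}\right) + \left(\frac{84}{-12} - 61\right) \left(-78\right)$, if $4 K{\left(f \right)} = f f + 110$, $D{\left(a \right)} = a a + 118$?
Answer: $\frac{17735}{2} \approx 8867.5$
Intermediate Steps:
$D{\left(a \right)} = 118 + a^{2}$ ($D{\left(a \right)} = a^{2} + 118 = 118 + a^{2}$)
$K{\left(f \right)} = \frac{55}{2} + \frac{f^{2}}{4}$ ($K{\left(f \right)} = \frac{f f + 110}{4} = \frac{f^{2} + 110}{4} = \frac{110 + f^{2}}{4} = \frac{55}{2} + \frac{f^{2}}{4}$)
$\left(D{\left(57 \right)} + K{\left(26 \right)}\right) + \left(\frac{84}{-12} - 61\right) \left(-78\right) = \left(\left(118 + 57^{2}\right) + \left(\frac{55}{2} + \frac{26^{2}}{4}\right)\right) + \left(\frac{84}{-12} - 61\right) \left(-78\right) = \left(\left(118 + 3249\right) + \left(\frac{55}{2} + \frac{1}{4} \cdot 676\right)\right) + \left(84 \left(- \frac{1}{12}\right) - 61\right) \left(-78\right) = \left(3367 + \left(\frac{55}{2} + 169\right)\right) + \left(-7 - 61\right) \left(-78\right) = \left(3367 + \frac{393}{2}\right) - -5304 = \frac{7127}{2} + 5304 = \frac{17735}{2}$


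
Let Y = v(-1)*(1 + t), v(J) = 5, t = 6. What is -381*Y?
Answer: -13335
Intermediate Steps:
Y = 35 (Y = 5*(1 + 6) = 5*7 = 35)
-381*Y = -381*35 = -13335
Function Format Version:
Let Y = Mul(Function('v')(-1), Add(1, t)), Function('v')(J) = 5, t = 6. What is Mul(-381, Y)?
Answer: -13335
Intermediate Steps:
Y = 35 (Y = Mul(5, Add(1, 6)) = Mul(5, 7) = 35)
Mul(-381, Y) = Mul(-381, 35) = -13335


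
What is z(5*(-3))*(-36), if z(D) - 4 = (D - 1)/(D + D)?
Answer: -816/5 ≈ -163.20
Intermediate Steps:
z(D) = 4 + (-1 + D)/(2*D) (z(D) = 4 + (D - 1)/(D + D) = 4 + (-1 + D)/((2*D)) = 4 + (-1 + D)*(1/(2*D)) = 4 + (-1 + D)/(2*D))
z(5*(-3))*(-36) = ((-1 + 9*(5*(-3)))/(2*((5*(-3)))))*(-36) = ((½)*(-1 + 9*(-15))/(-15))*(-36) = ((½)*(-1/15)*(-1 - 135))*(-36) = ((½)*(-1/15)*(-136))*(-36) = (68/15)*(-36) = -816/5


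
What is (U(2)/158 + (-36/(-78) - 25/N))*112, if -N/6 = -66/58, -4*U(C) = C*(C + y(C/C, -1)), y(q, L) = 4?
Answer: -36656704/101673 ≈ -360.54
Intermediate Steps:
U(C) = -C*(4 + C)/4 (U(C) = -C*(C + 4)/4 = -C*(4 + C)/4)
N = 198/29 (N = -(-396)/58 = -6*(-33/29) = 198/29 ≈ 6.8276)
(U(2)/158 + (-36/(-78) - 25/N))*112 = (-¼*2*(4 + 2)/158 + (-36/(-78) - 25/198/29))*112 = (-¼*2*6*(1/158) + (-36*(-1/78) - 25*29/198))*112 = (-3*1/158 + (6/13 - 725/198))*112 = (-3/158 - 8237/2574)*112 = -327292/101673*112 = -36656704/101673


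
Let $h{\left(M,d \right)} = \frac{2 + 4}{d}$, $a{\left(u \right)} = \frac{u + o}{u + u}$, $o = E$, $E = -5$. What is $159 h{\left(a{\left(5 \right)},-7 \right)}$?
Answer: $- \frac{954}{7} \approx -136.29$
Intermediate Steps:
$o = -5$
$a{\left(u \right)} = \frac{-5 + u}{2 u}$ ($a{\left(u \right)} = \frac{u - 5}{u + u} = \frac{-5 + u}{2 u}$)
$h{\left(M,d \right)} = \frac{6}{d}$
$159 h{\left(a{\left(5 \right)},-7 \right)} = 159 \frac{6}{-7} = 159 \cdot 6 \left(- \frac{1}{7}\right) = 159 \left(- \frac{6}{7}\right) = - \frac{954}{7}$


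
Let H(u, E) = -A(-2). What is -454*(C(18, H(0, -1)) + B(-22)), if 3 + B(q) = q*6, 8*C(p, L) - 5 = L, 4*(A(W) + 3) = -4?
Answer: 243117/4 ≈ 60779.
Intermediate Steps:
A(W) = -4 (A(W) = -3 + (1/4)*(-4) = -3 - 1 = -4)
H(u, E) = 4 (H(u, E) = -1*(-4) = 4)
C(p, L) = 5/8 + L/8
B(q) = -3 + 6*q (B(q) = -3 + q*6 = -3 + 6*q)
-454*(C(18, H(0, -1)) + B(-22)) = -454*((5/8 + (1/8)*4) + (-3 + 6*(-22))) = -454*((5/8 + 1/2) + (-3 - 132)) = -454*(9/8 - 135) = -454*(-1071/8) = 243117/4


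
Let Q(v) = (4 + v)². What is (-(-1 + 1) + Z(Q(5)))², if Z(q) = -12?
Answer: 144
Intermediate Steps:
(-(-1 + 1) + Z(Q(5)))² = (-(-1 + 1) - 12)² = (-1*0 - 12)² = (0 - 12)² = (-12)² = 144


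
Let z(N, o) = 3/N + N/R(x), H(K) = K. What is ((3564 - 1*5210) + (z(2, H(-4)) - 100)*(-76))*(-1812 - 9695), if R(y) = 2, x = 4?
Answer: -66326348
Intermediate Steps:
z(N, o) = N/2 + 3/N (z(N, o) = 3/N + N/2 = N/2 + 3/N)
((3564 - 1*5210) + (z(2, H(-4)) - 100)*(-76))*(-1812 - 9695) = ((3564 - 1*5210) + (((½)*2 + 3/2) - 100)*(-76))*(-1812 - 9695) = ((3564 - 5210) + ((1 + 3*(½)) - 100)*(-76))*(-11507) = (-1646 + ((1 + 3/2) - 100)*(-76))*(-11507) = (-1646 + (5/2 - 100)*(-76))*(-11507) = (-1646 - 195/2*(-76))*(-11507) = (-1646 + 7410)*(-11507) = 5764*(-11507) = -66326348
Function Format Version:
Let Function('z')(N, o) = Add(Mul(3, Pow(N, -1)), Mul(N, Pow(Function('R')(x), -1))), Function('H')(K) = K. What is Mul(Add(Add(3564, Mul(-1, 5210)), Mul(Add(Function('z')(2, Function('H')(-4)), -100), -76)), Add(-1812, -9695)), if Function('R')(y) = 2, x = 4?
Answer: -66326348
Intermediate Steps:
Function('z')(N, o) = Add(Mul(Rational(1, 2), N), Mul(3, Pow(N, -1))) (Function('z')(N, o) = Add(Mul(3, Pow(N, -1)), Mul(N, Pow(2, -1))) = Add(Mul(3, Pow(N, -1)), Mul(N, Rational(1, 2))) = Add(Mul(3, Pow(N, -1)), Mul(Rational(1, 2), N)) = Add(Mul(Rational(1, 2), N), Mul(3, Pow(N, -1))))
Mul(Add(Add(3564, Mul(-1, 5210)), Mul(Add(Function('z')(2, Function('H')(-4)), -100), -76)), Add(-1812, -9695)) = Mul(Add(Add(3564, Mul(-1, 5210)), Mul(Add(Add(Mul(Rational(1, 2), 2), Mul(3, Pow(2, -1))), -100), -76)), Add(-1812, -9695)) = Mul(Add(Add(3564, -5210), Mul(Add(Add(1, Mul(3, Rational(1, 2))), -100), -76)), -11507) = Mul(Add(-1646, Mul(Add(Add(1, Rational(3, 2)), -100), -76)), -11507) = Mul(Add(-1646, Mul(Add(Rational(5, 2), -100), -76)), -11507) = Mul(Add(-1646, Mul(Rational(-195, 2), -76)), -11507) = Mul(Add(-1646, 7410), -11507) = Mul(5764, -11507) = -66326348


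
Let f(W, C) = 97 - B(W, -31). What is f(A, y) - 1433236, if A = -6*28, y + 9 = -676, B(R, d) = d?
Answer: -1433108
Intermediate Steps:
y = -685 (y = -9 - 676 = -685)
A = -168
f(W, C) = 128 (f(W, C) = 97 - 1*(-31) = 97 + 31 = 128)
f(A, y) - 1433236 = 128 - 1433236 = -1433108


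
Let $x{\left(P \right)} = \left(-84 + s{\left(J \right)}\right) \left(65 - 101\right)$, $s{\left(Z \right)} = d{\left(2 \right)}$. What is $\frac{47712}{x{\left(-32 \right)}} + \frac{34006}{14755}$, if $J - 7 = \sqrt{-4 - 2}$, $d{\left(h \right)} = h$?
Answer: $\frac{33515678}{1814865} \approx 18.467$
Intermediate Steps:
$J = 7 + i \sqrt{6}$ ($J = 7 + \sqrt{-4 - 2} = 7 + \sqrt{-6} = 7 + i \sqrt{6} \approx 7.0 + 2.4495 i$)
$s{\left(Z \right)} = 2$
$x{\left(P \right)} = 2952$ ($x{\left(P \right)} = \left(-84 + 2\right) \left(65 - 101\right) = \left(-82\right) \left(-36\right) = 2952$)
$\frac{47712}{x{\left(-32 \right)}} + \frac{34006}{14755} = \frac{47712}{2952} + \frac{34006}{14755} = 47712 \cdot \frac{1}{2952} + 34006 \cdot \frac{1}{14755} = \frac{1988}{123} + \frac{34006}{14755} = \frac{33515678}{1814865}$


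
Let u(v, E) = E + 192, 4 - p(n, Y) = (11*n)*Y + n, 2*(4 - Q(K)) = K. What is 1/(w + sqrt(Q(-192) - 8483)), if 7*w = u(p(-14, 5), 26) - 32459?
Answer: -225687/1039892848 - 49*I*sqrt(8383)/1039892848 ≈ -0.00021703 - 4.3143e-6*I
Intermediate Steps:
Q(K) = 4 - K/2
p(n, Y) = 4 - n - 11*Y*n (p(n, Y) = 4 - ((11*n)*Y + n) = 4 - (11*Y*n + n) = 4 - (n + 11*Y*n) = 4 + (-n - 11*Y*n) = 4 - n - 11*Y*n)
u(v, E) = 192 + E
w = -32241/7 (w = ((192 + 26) - 32459)/7 = (218 - 32459)/7 = (1/7)*(-32241) = -32241/7 ≈ -4605.9)
1/(w + sqrt(Q(-192) - 8483)) = 1/(-32241/7 + sqrt((4 - 1/2*(-192)) - 8483)) = 1/(-32241/7 + sqrt((4 + 96) - 8483)) = 1/(-32241/7 + sqrt(100 - 8483)) = 1/(-32241/7 + sqrt(-8383)) = 1/(-32241/7 + I*sqrt(8383))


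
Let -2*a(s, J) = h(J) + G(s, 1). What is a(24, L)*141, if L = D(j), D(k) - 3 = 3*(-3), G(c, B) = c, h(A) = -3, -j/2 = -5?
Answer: -2961/2 ≈ -1480.5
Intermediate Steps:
j = 10 (j = -2*(-5) = 10)
D(k) = -6 (D(k) = 3 + 3*(-3) = 3 - 9 = -6)
L = -6
a(s, J) = 3/2 - s/2 (a(s, J) = -(-3 + s)/2 = 3/2 - s/2)
a(24, L)*141 = (3/2 - ½*24)*141 = (3/2 - 12)*141 = -21/2*141 = -2961/2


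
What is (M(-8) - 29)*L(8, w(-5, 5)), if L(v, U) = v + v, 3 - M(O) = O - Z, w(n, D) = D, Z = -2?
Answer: -320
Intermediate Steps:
M(O) = 1 - O (M(O) = 3 - (O - 1*(-2)) = 3 - (O + 2) = 3 - (2 + O) = 3 + (-2 - O) = 1 - O)
L(v, U) = 2*v
(M(-8) - 29)*L(8, w(-5, 5)) = ((1 - 1*(-8)) - 29)*(2*8) = ((1 + 8) - 29)*16 = (9 - 29)*16 = -20*16 = -320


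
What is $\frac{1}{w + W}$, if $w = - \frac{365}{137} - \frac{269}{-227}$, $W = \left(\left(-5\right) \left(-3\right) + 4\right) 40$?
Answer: $\frac{31099}{23589238} \approx 0.0013184$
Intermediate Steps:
$W = 760$ ($W = \left(15 + 4\right) 40 = 19 \cdot 40 = 760$)
$w = - \frac{46002}{31099}$ ($w = \left(-365\right) \frac{1}{137} - - \frac{269}{227} = - \frac{365}{137} + \frac{269}{227} = - \frac{46002}{31099} \approx -1.4792$)
$\frac{1}{w + W} = \frac{1}{- \frac{46002}{31099} + 760} = \frac{1}{\frac{23589238}{31099}} = \frac{31099}{23589238}$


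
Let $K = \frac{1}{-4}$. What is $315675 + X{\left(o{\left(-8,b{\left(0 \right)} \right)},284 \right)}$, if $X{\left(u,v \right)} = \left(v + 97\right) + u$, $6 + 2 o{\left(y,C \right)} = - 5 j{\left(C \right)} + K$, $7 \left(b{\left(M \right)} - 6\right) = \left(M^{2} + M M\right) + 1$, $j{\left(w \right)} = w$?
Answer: $\frac{17698101}{56} \approx 3.1604 \cdot 10^{5}$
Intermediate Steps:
$K = - \frac{1}{4} \approx -0.25$
$b{\left(M \right)} = \frac{43}{7} + \frac{2 M^{2}}{7}$ ($b{\left(M \right)} = 6 + \frac{\left(M^{2} + M M\right) + 1}{7} = 6 + \frac{\left(M^{2} + M^{2}\right) + 1}{7} = 6 + \frac{2 M^{2} + 1}{7} = 6 + \frac{1 + 2 M^{2}}{7} = 6 + \left(\frac{1}{7} + \frac{2 M^{2}}{7}\right) = \frac{43}{7} + \frac{2 M^{2}}{7}$)
$o{\left(y,C \right)} = - \frac{25}{8} - \frac{5 C}{2}$ ($o{\left(y,C \right)} = -3 + \frac{- 5 C - \frac{1}{4}}{2} = -3 + \frac{- \frac{1}{4} - 5 C}{2} = -3 - \left(\frac{1}{8} + \frac{5 C}{2}\right) = - \frac{25}{8} - \frac{5 C}{2}$)
$X{\left(u,v \right)} = 97 + u + v$ ($X{\left(u,v \right)} = \left(97 + v\right) + u = 97 + u + v$)
$315675 + X{\left(o{\left(-8,b{\left(0 \right)} \right)},284 \right)} = 315675 + \left(97 - \left(\frac{25}{8} + \frac{5 \left(\frac{43}{7} + \frac{2 \cdot 0^{2}}{7}\right)}{2}\right) + 284\right) = 315675 + \left(97 - \left(\frac{25}{8} + \frac{5 \left(\frac{43}{7} + \frac{2}{7} \cdot 0\right)}{2}\right) + 284\right) = 315675 + \left(97 - \left(\frac{25}{8} + \frac{5 \left(\frac{43}{7} + 0\right)}{2}\right) + 284\right) = 315675 + \left(97 - \frac{1035}{56} + 284\right) = 315675 + \frac{20301}{56} = \frac{17698101}{56}$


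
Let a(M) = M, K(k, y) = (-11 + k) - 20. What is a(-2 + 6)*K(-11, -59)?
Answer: -168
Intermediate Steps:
K(k, y) = -31 + k
a(-2 + 6)*K(-11, -59) = (-2 + 6)*(-31 - 11) = 4*(-42) = -168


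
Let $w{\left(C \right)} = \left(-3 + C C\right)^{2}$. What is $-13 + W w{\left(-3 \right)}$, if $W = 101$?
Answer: $3623$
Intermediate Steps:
$w{\left(C \right)} = \left(-3 + C^{2}\right)^{2}$
$-13 + W w{\left(-3 \right)} = -13 + 101 \left(-3 + \left(-3\right)^{2}\right)^{2} = -13 + 101 \left(-3 + 9\right)^{2} = -13 + 101 \cdot 6^{2} = -13 + 101 \cdot 36 = -13 + 3636 = 3623$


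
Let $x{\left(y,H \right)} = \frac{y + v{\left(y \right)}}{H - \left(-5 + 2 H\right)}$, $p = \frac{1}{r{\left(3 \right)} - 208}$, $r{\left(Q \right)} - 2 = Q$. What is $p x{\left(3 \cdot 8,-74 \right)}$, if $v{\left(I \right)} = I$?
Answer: $- \frac{48}{16037} \approx -0.0029931$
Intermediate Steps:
$r{\left(Q \right)} = 2 + Q$
$p = - \frac{1}{203}$ ($p = \frac{1}{\left(2 + 3\right) - 208} = \frac{1}{5 - 208} = \frac{1}{-203} = - \frac{1}{203} \approx -0.0049261$)
$x{\left(y,H \right)} = \frac{2 y}{5 - H}$ ($x{\left(y,H \right)} = \frac{y + y}{H - \left(-5 + 2 H\right)} = \frac{2 y}{5 - H}$)
$p x{\left(3 \cdot 8,-74 \right)} = - \frac{\left(-2\right) 3 \cdot 8 \frac{1}{-5 - 74}}{203} = - \frac{\left(-2\right) 24 \frac{1}{-79}}{203} = - \frac{\left(-2\right) 24 \left(- \frac{1}{79}\right)}{203} = \left(- \frac{1}{203}\right) \frac{48}{79} = - \frac{48}{16037}$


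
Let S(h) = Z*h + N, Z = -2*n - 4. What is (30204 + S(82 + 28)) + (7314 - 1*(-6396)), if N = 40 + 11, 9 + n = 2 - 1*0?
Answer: 45065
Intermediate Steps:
n = -7 (n = -9 + (2 - 1*0) = -9 + (2 + 0) = -9 + 2 = -7)
Z = 10 (Z = -2*(-7) - 4 = 14 - 4 = 10)
N = 51
S(h) = 51 + 10*h (S(h) = 10*h + 51 = 51 + 10*h)
(30204 + S(82 + 28)) + (7314 - 1*(-6396)) = (30204 + (51 + 10*(82 + 28))) + (7314 - 1*(-6396)) = (30204 + (51 + 10*110)) + (7314 + 6396) = (30204 + (51 + 1100)) + 13710 = (30204 + 1151) + 13710 = 31355 + 13710 = 45065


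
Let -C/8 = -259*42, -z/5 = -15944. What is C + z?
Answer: 166744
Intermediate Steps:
z = 79720 (z = -5*(-15944) = 79720)
C = 87024 (C = -(-2072)*42 = -8*(-10878) = 87024)
C + z = 87024 + 79720 = 166744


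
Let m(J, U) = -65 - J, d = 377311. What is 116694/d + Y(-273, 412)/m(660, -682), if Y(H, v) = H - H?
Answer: 116694/377311 ≈ 0.30928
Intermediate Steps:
Y(H, v) = 0
116694/d + Y(-273, 412)/m(660, -682) = 116694/377311 + 0/(-65 - 1*660) = 116694*(1/377311) + 0/(-65 - 660) = 116694/377311 + 0/(-725) = 116694/377311 + 0*(-1/725) = 116694/377311 + 0 = 116694/377311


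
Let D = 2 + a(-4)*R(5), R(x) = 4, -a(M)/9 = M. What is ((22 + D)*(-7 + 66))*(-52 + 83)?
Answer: 307272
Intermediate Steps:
a(M) = -9*M
D = 146 (D = 2 - 9*(-4)*4 = 2 + 36*4 = 2 + 144 = 146)
((22 + D)*(-7 + 66))*(-52 + 83) = ((22 + 146)*(-7 + 66))*(-52 + 83) = (168*59)*31 = 9912*31 = 307272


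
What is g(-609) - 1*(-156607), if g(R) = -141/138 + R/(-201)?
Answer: 482668963/3082 ≈ 1.5661e+5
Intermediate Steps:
g(R) = -47/46 - R/201 (g(R) = -141*1/138 + R*(-1/201) = -47/46 - R/201)
g(-609) - 1*(-156607) = (-47/46 - 1/201*(-609)) - 1*(-156607) = (-47/46 + 203/67) + 156607 = 6189/3082 + 156607 = 482668963/3082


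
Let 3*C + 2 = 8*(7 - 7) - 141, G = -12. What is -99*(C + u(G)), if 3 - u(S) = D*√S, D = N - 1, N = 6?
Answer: 4422 + 990*I*√3 ≈ 4422.0 + 1714.7*I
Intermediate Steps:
D = 5 (D = 6 - 1 = 5)
C = -143/3 (C = -⅔ + (8*(7 - 7) - 141)/3 = -⅔ + (8*0 - 141)/3 = -⅔ + (0 - 141)/3 = -⅔ + (⅓)*(-141) = -⅔ - 47 = -143/3 ≈ -47.667)
u(S) = 3 - 5*√S
-99*(C + u(G)) = -99*(-143/3 + (3 - 10*I*√3)) = -99*(-134/3 - 10*I*√3) = 4422 + 990*I*√3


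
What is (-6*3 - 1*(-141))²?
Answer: 15129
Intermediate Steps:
(-6*3 - 1*(-141))² = (-18 + 141)² = 123² = 15129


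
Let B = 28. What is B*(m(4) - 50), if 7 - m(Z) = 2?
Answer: -1260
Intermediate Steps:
m(Z) = 5 (m(Z) = 7 - 1*2 = 7 - 2 = 5)
B*(m(4) - 50) = 28*(5 - 50) = 28*(-45) = -1260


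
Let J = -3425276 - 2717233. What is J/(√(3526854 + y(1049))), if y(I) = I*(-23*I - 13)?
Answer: 6142509*I*√21796006/21796006 ≈ 1315.7*I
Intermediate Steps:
y(I) = I*(-13 - 23*I)
J = -6142509
J/(√(3526854 + y(1049))) = -6142509/√(3526854 - 1*1049*(13 + 23*1049)) = -6142509/√(3526854 - 1*1049*(13 + 24127)) = -6142509/√(3526854 - 1*1049*24140) = -6142509/√(3526854 - 25322860) = -6142509*(-I*√21796006/21796006) = -(-6142509)*I*√21796006/21796006 = 6142509*I*√21796006/21796006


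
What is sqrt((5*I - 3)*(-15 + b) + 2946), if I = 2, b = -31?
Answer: 8*sqrt(41) ≈ 51.225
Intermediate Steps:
sqrt((5*I - 3)*(-15 + b) + 2946) = sqrt((5*2 - 3)*(-15 - 31) + 2946) = sqrt((10 - 3)*(-46) + 2946) = sqrt(7*(-46) + 2946) = sqrt(-322 + 2946) = sqrt(2624) = 8*sqrt(41)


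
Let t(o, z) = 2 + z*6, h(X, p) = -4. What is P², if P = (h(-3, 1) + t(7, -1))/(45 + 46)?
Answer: 64/8281 ≈ 0.0077285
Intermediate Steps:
t(o, z) = 2 + 6*z
P = -8/91 (P = (-4 + (2 + 6*(-1)))/(45 + 46) = (-4 + (2 - 6))/91 = (-4 - 4)*(1/91) = -8*1/91 = -8/91 ≈ -0.087912)
P² = (-8/91)² = 64/8281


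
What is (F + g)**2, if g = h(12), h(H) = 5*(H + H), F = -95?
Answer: 625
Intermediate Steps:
h(H) = 10*H (h(H) = 5*(2*H) = 10*H)
g = 120 (g = 10*12 = 120)
(F + g)**2 = (-95 + 120)**2 = 25**2 = 625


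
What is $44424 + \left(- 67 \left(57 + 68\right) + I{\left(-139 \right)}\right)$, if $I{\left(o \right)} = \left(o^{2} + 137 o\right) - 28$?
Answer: $36299$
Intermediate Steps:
$I{\left(o \right)} = -28 + o^{2} + 137 o$ ($I{\left(o \right)} = \left(o^{2} + 137 o\right) - 28 = -28 + o^{2} + 137 o$)
$44424 + \left(- 67 \left(57 + 68\right) + I{\left(-139 \right)}\right) = 44424 + \left(- 67 \left(57 + 68\right) + \left(-28 + \left(-139\right)^{2} + 137 \left(-139\right)\right)\right) = 44424 - 8125 = 36299$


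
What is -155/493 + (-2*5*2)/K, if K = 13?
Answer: -11875/6409 ≈ -1.8529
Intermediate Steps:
-155/493 + (-2*5*2)/K = -155/493 + (-2*5*2)/13 = -155*1/493 - 10*2*(1/13) = -155/493 - 20*1/13 = -155/493 - 20/13 = -11875/6409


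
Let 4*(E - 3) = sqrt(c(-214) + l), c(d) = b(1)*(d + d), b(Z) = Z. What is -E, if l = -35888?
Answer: -3 - I*sqrt(9079)/2 ≈ -3.0 - 47.642*I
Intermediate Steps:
c(d) = 2*d (c(d) = 1*(d + d) = 1*(2*d) = 2*d)
E = 3 + I*sqrt(9079)/2 (E = 3 + sqrt(2*(-214) - 35888)/4 = 3 + sqrt(-428 - 35888)/4 = 3 + sqrt(-36316)/4 = 3 + (2*I*sqrt(9079))/4 = 3 + I*sqrt(9079)/2 ≈ 3.0 + 47.642*I)
-E = -(3 + I*sqrt(9079)/2) = -3 - I*sqrt(9079)/2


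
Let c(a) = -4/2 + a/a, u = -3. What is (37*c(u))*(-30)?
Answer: 1110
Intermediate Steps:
c(a) = -1 (c(a) = -4*1/2 + 1 = -2 + 1 = -1)
(37*c(u))*(-30) = (37*(-1))*(-30) = -37*(-30) = 1110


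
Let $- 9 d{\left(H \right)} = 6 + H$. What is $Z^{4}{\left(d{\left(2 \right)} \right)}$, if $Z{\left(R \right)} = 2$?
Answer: $16$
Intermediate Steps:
$d{\left(H \right)} = - \frac{2}{3} - \frac{H}{9}$ ($d{\left(H \right)} = - \frac{6 + H}{9} = - \frac{2}{3} - \frac{H}{9}$)
$Z^{4}{\left(d{\left(2 \right)} \right)} = 2^{4} = 16$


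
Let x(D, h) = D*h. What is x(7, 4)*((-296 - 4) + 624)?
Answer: 9072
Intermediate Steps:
x(7, 4)*((-296 - 4) + 624) = (7*4)*((-296 - 4) + 624) = 28*(-300 + 624) = 28*324 = 9072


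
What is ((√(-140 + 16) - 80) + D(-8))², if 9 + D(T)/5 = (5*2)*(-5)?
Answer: 140501 - 1500*I*√31 ≈ 1.405e+5 - 8351.6*I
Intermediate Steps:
D(T) = -295 (D(T) = -45 + 5*((5*2)*(-5)) = -45 + 5*(10*(-5)) = -45 + 5*(-50) = -45 - 250 = -295)
((√(-140 + 16) - 80) + D(-8))² = ((√(-140 + 16) - 80) - 295)² = ((√(-124) - 80) - 295)² = ((2*I*√31 - 80) - 295)² = ((-80 + 2*I*√31) - 295)² = (-375 + 2*I*√31)²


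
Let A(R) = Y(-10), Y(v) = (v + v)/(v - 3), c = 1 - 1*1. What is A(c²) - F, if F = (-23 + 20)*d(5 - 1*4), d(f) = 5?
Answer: 215/13 ≈ 16.538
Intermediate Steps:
c = 0 (c = 1 - 1 = 0)
Y(v) = 2*v/(-3 + v) (Y(v) = (2*v)/(-3 + v) = 2*v/(-3 + v))
A(R) = 20/13 (A(R) = 2*(-10)/(-3 - 10) = 2*(-10)/(-13) = 2*(-10)*(-1/13) = 20/13)
F = -15 (F = (-23 + 20)*5 = -3*5 = -15)
A(c²) - F = 20/13 - 1*(-15) = 20/13 + 15 = 215/13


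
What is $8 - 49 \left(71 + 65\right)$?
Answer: $-6656$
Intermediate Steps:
$8 - 49 \left(71 + 65\right) = 8 - 6664 = -6656$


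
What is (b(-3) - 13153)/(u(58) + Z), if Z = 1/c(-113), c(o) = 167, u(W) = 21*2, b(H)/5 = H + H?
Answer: -2201561/7015 ≈ -313.84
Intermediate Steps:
b(H) = 10*H (b(H) = 5*(H + H) = 5*(2*H) = 10*H)
u(W) = 42
Z = 1/167 ≈ 0.0059880
(b(-3) - 13153)/(u(58) + Z) = (10*(-3) - 13153)/(42 + 1/167) = (-30 - 13153)/(7015/167) = -13183*167/7015 = -2201561/7015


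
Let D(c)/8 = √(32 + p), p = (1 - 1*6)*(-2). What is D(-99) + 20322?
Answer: 20322 + 8*√42 ≈ 20374.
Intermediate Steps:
p = 10 (p = (1 - 6)*(-2) = -5*(-2) = 10)
D(c) = 8*√42 (D(c) = 8*√(32 + 10) = 8*√42)
D(-99) + 20322 = 8*√42 + 20322 = 20322 + 8*√42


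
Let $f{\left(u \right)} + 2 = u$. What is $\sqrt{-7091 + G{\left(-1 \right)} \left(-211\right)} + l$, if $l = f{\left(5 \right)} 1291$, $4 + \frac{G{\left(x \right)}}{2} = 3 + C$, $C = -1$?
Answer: $3873 + i \sqrt{6247} \approx 3873.0 + 79.038 i$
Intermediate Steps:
$f{\left(u \right)} = -2 + u$
$G{\left(x \right)} = -4$ ($G{\left(x \right)} = -8 + 2 \left(3 - 1\right) = -8 + 2 \cdot 2 = -8 + 4 = -4$)
$l = 3873$ ($l = \left(-2 + 5\right) 1291 = 3 \cdot 1291 = 3873$)
$\sqrt{-7091 + G{\left(-1 \right)} \left(-211\right)} + l = \sqrt{-7091 - -844} + 3873 = \sqrt{-7091 + 844} + 3873 = \sqrt{-6247} + 3873 = i \sqrt{6247} + 3873 = 3873 + i \sqrt{6247}$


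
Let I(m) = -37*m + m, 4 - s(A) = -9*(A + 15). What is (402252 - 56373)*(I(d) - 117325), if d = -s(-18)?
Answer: -40866641487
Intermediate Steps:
s(A) = 139 + 9*A (s(A) = 4 - (-9)*(A + 15) = 4 - (-9)*(15 + A) = 4 - (-135 - 9*A) = 4 + (135 + 9*A) = 139 + 9*A)
d = 23 (d = -(139 + 9*(-18)) = -(139 - 162) = -1*(-23) = 23)
I(m) = -36*m
(402252 - 56373)*(I(d) - 117325) = (402252 - 56373)*(-36*23 - 117325) = 345879*(-828 - 117325) = 345879*(-118153) = -40866641487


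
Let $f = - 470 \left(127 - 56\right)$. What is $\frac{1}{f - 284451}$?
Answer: $- \frac{1}{317821} \approx -3.1464 \cdot 10^{-6}$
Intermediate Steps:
$f = -33370$ ($f = \left(-470\right) 71 = -33370$)
$\frac{1}{f - 284451} = \frac{1}{-33370 - 284451} = \frac{1}{-317821} = - \frac{1}{317821}$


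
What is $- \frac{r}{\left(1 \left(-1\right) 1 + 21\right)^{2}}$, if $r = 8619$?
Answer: $- \frac{8619}{400} \approx -21.547$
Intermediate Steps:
$- \frac{r}{\left(1 \left(-1\right) 1 + 21\right)^{2}} = - \frac{8619}{\left(1 \left(-1\right) 1 + 21\right)^{2}} = - \frac{8619}{\left(\left(-1\right) 1 + 21\right)^{2}} = - \frac{8619}{\left(-1 + 21\right)^{2}} = - \frac{8619}{20^{2}} = - \frac{8619}{400}$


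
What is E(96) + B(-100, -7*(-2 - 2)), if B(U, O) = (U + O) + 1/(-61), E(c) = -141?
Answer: -12994/61 ≈ -213.02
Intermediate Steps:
B(U, O) = -1/61 + O + U (B(U, O) = (O + U) - 1/61 = -1/61 + O + U)
E(96) + B(-100, -7*(-2 - 2)) = -141 + (-1/61 - 7*(-2 - 2) - 100) = -141 + (-1/61 - 7*(-4) - 100) = -141 + (-1/61 + 28 - 100) = -141 - 4393/61 = -12994/61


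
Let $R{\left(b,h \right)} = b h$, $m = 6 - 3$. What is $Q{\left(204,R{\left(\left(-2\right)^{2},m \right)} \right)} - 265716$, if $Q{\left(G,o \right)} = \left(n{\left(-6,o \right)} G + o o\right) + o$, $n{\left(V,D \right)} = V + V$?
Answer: $-268008$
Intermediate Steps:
$m = 3$ ($m = 6 - 3 = 3$)
$n{\left(V,D \right)} = 2 V$
$Q{\left(G,o \right)} = o + o^{2} - 12 G$ ($Q{\left(G,o \right)} = \left(2 \left(-6\right) G + o o\right) + o = \left(- 12 G + o^{2}\right) + o = \left(o^{2} - 12 G\right) + o = o + o^{2} - 12 G$)
$Q{\left(204,R{\left(\left(-2\right)^{2},m \right)} \right)} - 265716 = \left(\left(-2\right)^{2} \cdot 3 + \left(\left(-2\right)^{2} \cdot 3\right)^{2} - 2448\right) - 265716 = \left(4 \cdot 3 + \left(4 \cdot 3\right)^{2} - 2448\right) - 265716 = \left(12 + 12^{2} - 2448\right) - 265716 = \left(12 + 144 - 2448\right) - 265716 = -2292 - 265716 = -268008$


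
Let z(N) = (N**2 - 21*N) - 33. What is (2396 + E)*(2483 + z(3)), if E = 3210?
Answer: 13431976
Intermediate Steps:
z(N) = -33 + N**2 - 21*N
(2396 + E)*(2483 + z(3)) = (2396 + 3210)*(2483 + (-33 + 3**2 - 21*3)) = 5606*(2483 + (-33 + 9 - 63)) = 5606*(2483 - 87) = 5606*2396 = 13431976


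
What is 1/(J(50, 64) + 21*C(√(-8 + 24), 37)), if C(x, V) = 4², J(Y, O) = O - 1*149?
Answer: 1/251 ≈ 0.0039841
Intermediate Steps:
J(Y, O) = -149 + O (J(Y, O) = O - 149 = -149 + O)
C(x, V) = 16
1/(J(50, 64) + 21*C(√(-8 + 24), 37)) = 1/((-149 + 64) + 21*16) = 1/(-85 + 336) = 1/251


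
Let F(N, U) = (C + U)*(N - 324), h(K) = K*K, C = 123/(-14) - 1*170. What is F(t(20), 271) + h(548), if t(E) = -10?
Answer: 1886531/7 ≈ 2.6950e+5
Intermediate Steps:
C = -2503/14 (C = 123*(-1/14) - 170 = -123/14 - 170 = -2503/14 ≈ -178.79)
h(K) = K²
F(N, U) = (-324 + N)*(-2503/14 + U) (F(N, U) = (-2503/14 + U)*(N - 324) = (-2503/14 + U)*(-324 + N) = (-324 + N)*(-2503/14 + U))
F(t(20), 271) + h(548) = (405486/7 - 324*271 - 2503/14*(-10) - 10*271) + 548² = (405486/7 - 87804 + 12515/7 - 2710) + 300304 = -215597/7 + 300304 = 1886531/7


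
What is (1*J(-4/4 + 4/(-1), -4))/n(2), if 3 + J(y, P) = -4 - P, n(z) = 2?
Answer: -3/2 ≈ -1.5000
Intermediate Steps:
J(y, P) = -7 - P (J(y, P) = -3 + (-4 - P) = -7 - P)
(1*J(-4/4 + 4/(-1), -4))/n(2) = (1*(-7 - 1*(-4)))/2 = (1*(-7 + 4))*(½) = (1*(-3))*(½) = -3*½ = -3/2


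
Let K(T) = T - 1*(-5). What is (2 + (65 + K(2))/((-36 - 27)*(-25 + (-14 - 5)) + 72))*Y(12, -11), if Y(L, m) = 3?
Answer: 480/79 ≈ 6.0760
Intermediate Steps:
K(T) = 5 + T (K(T) = T + 5 = 5 + T)
(2 + (65 + K(2))/((-36 - 27)*(-25 + (-14 - 5)) + 72))*Y(12, -11) = (2 + (65 + (5 + 2))/((-36 - 27)*(-25 + (-14 - 5)) + 72))*3 = (2 + (65 + 7)/(-63*(-25 - 19) + 72))*3 = (2 + 72/(-63*(-44) + 72))*3 = (2 + 72/(2772 + 72))*3 = (2 + 72/2844)*3 = (2 + 72*(1/2844))*3 = (2 + 2/79)*3 = (160/79)*3 = 480/79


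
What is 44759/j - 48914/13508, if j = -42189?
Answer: -1334118659/284944506 ≈ -4.6820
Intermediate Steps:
44759/j - 48914/13508 = 44759/(-42189) - 48914/13508 = 44759*(-1/42189) - 48914*1/13508 = -44759/42189 - 24457/6754 = -1334118659/284944506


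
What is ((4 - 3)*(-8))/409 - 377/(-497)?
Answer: 150217/203273 ≈ 0.73899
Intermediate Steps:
((4 - 3)*(-8))/409 - 377/(-497) = (1*(-8))*(1/409) - 377*(-1/497) = -8*1/409 + 377/497 = -8/409 + 377/497 = 150217/203273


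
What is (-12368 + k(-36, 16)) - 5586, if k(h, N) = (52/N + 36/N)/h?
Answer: -1292699/72 ≈ -17954.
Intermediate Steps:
k(h, N) = 88/(N*h) (k(h, N) = (88/N)/h = 88/(N*h))
(-12368 + k(-36, 16)) - 5586 = (-12368 + 88/(16*(-36))) - 5586 = (-12368 + 88*(1/16)*(-1/36)) - 5586 = (-12368 - 11/72) - 5586 = -890507/72 - 5586 = -1292699/72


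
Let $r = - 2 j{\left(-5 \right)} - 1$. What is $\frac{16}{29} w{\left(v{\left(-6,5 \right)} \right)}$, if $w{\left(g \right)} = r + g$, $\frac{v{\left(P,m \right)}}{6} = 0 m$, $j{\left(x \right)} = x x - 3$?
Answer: $- \frac{720}{29} \approx -24.828$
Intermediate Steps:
$j{\left(x \right)} = -3 + x^{2}$ ($j{\left(x \right)} = x^{2} - 3 = -3 + x^{2}$)
$v{\left(P,m \right)} = 0$ ($v{\left(P,m \right)} = 6 \cdot 0 m = 6 \cdot 0 = 0$)
$r = -45$ ($r = - 2 \left(-3 + \left(-5\right)^{2}\right) - 1 = - 2 \left(-3 + 25\right) - 1 = \left(-2\right) 22 - 1 = -44 - 1 = -45$)
$w{\left(g \right)} = -45 + g$
$\frac{16}{29} w{\left(v{\left(-6,5 \right)} \right)} = \frac{16}{29} \left(-45 + 0\right) = 16 \cdot \frac{1}{29} \left(-45\right) = \frac{16}{29} \left(-45\right) = - \frac{720}{29}$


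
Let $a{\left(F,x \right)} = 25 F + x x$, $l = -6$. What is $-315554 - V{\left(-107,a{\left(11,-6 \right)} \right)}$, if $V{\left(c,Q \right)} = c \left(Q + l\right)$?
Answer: $-282919$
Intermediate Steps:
$a{\left(F,x \right)} = x^{2} + 25 F$ ($a{\left(F,x \right)} = 25 F + x^{2} = x^{2} + 25 F$)
$V{\left(c,Q \right)} = c \left(-6 + Q\right)$ ($V{\left(c,Q \right)} = c \left(Q - 6\right) = c \left(-6 + Q\right)$)
$-315554 - V{\left(-107,a{\left(11,-6 \right)} \right)} = -315554 - - 107 \left(-6 + \left(\left(-6\right)^{2} + 25 \cdot 11\right)\right) = -315554 - - 107 \left(-6 + \left(36 + 275\right)\right) = -315554 - - 107 \left(-6 + 311\right) = -315554 - \left(-107\right) 305 = -315554 - -32635 = -315554 + 32635 = -282919$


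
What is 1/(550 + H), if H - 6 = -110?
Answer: 1/446 ≈ 0.0022422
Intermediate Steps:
H = -104 (H = 6 - 110 = -104)
1/(550 + H) = 1/(550 - 104) = 1/446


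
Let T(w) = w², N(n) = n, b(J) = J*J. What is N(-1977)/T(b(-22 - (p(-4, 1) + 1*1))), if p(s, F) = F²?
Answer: -659/110592 ≈ -0.0059588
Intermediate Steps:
b(J) = J²
N(-1977)/T(b(-22 - (p(-4, 1) + 1*1))) = -1977/(-22 - (1² + 1*1))⁴ = -1977/(-22 - (1 + 1))⁴ = -1977/(-22 - 1*2)⁴ = -1977/(-22 - 2)⁴ = -1977/(((-24)²)²) = -1977/(576²) = -1977/331776 = -1977*1/331776 = -659/110592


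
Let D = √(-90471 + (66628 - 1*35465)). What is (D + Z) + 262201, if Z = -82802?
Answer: 179399 + 2*I*√14827 ≈ 1.794e+5 + 243.53*I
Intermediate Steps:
D = 2*I*√14827 (D = √(-90471 + (66628 - 35465)) = √(-90471 + 31163) = √(-59308) = 2*I*√14827 ≈ 243.53*I)
(D + Z) + 262201 = (2*I*√14827 - 82802) + 262201 = (-82802 + 2*I*√14827) + 262201 = 179399 + 2*I*√14827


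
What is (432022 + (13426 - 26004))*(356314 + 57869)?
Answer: 173726574252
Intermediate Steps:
(432022 + (13426 - 26004))*(356314 + 57869) = (432022 - 12578)*414183 = 419444*414183 = 173726574252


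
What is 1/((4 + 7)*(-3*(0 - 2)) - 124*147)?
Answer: -1/18162 ≈ -5.5060e-5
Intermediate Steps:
1/((4 + 7)*(-3*(0 - 2)) - 124*147) = 1/(11*(-3*(-2)) - 18228) = 1/(11*6 - 18228) = 1/(66 - 18228) = 1/(-18162) = -1/18162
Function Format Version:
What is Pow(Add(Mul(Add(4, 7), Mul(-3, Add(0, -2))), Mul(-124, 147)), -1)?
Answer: Rational(-1, 18162) ≈ -5.5060e-5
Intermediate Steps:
Pow(Add(Mul(Add(4, 7), Mul(-3, Add(0, -2))), Mul(-124, 147)), -1) = Pow(Add(Mul(11, Mul(-3, -2)), -18228), -1) = Pow(Add(Mul(11, 6), -18228), -1) = Pow(Add(66, -18228), -1) = Pow(-18162, -1) = Rational(-1, 18162)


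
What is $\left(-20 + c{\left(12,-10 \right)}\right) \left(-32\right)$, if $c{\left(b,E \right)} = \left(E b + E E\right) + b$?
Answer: $896$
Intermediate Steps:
$c{\left(b,E \right)} = b + E^{2} + E b$ ($c{\left(b,E \right)} = \left(E b + E^{2}\right) + b = \left(E^{2} + E b\right) + b = b + E^{2} + E b$)
$\left(-20 + c{\left(12,-10 \right)}\right) \left(-32\right) = \left(-20 + \left(12 + \left(-10\right)^{2} - 120\right)\right) \left(-32\right) = \left(-20 + \left(12 + 100 - 120\right)\right) \left(-32\right) = \left(-20 - 8\right) \left(-32\right) = \left(-28\right) \left(-32\right) = 896$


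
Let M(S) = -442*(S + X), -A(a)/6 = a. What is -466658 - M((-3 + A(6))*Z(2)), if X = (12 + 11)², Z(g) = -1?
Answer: -215602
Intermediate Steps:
X = 529 (X = 23² = 529)
A(a) = -6*a
M(S) = -233818 - 442*S (M(S) = -442*(S + 529) = -442*(529 + S) = -233818 - 442*S)
-466658 - M((-3 + A(6))*Z(2)) = -466658 - (-233818 - 442*(-3 - 6*6)*(-1)) = -466658 - (-233818 - 442*(-3 - 36)*(-1)) = -466658 - (-233818 - (-17238)*(-1)) = -466658 - (-233818 - 442*39) = -466658 - (-233818 - 17238) = -466658 - 1*(-251056) = -466658 + 251056 = -215602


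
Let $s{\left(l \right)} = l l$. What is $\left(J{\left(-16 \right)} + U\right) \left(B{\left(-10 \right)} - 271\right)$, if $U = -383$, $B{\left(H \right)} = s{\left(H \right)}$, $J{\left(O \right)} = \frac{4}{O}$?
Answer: $\frac{262143}{4} \approx 65536.0$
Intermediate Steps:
$s{\left(l \right)} = l^{2}$
$B{\left(H \right)} = H^{2}$
$\left(J{\left(-16 \right)} + U\right) \left(B{\left(-10 \right)} - 271\right) = \left(\frac{4}{-16} - 383\right) \left(\left(-10\right)^{2} - 271\right) = \left(4 \left(- \frac{1}{16}\right) - 383\right) \left(100 - 271\right) = \left(- \frac{1}{4} - 383\right) \left(-171\right) = \left(- \frac{1533}{4}\right) \left(-171\right) = \frac{262143}{4}$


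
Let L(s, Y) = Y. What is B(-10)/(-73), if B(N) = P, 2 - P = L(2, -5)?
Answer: -7/73 ≈ -0.095890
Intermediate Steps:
P = 7 (P = 2 - 1*(-5) = 2 + 5 = 7)
B(N) = 7
B(-10)/(-73) = 7/(-73) = 7*(-1/73) = -7/73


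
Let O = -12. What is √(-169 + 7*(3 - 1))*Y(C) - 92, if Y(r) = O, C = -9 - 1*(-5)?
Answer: -92 - 12*I*√155 ≈ -92.0 - 149.4*I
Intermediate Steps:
C = -4 (C = -9 + 5 = -4)
Y(r) = -12
√(-169 + 7*(3 - 1))*Y(C) - 92 = √(-169 + 7*(3 - 1))*(-12) - 92 = √(-169 + 7*2)*(-12) - 92 = √(-169 + 14)*(-12) - 92 = √(-155)*(-12) - 92 = (I*√155)*(-12) - 92 = -12*I*√155 - 92 = -92 - 12*I*√155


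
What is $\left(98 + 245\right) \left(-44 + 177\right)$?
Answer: $45619$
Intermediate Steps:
$\left(98 + 245\right) \left(-44 + 177\right) = 343 \cdot 133 = 45619$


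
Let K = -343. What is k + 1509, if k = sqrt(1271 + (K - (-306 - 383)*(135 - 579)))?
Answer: 1509 + 2*I*sqrt(76247) ≈ 1509.0 + 552.26*I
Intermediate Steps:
k = 2*I*sqrt(76247) (k = sqrt(1271 + (-343 - (-306 - 383)*(135 - 579))) = sqrt(1271 + (-343 - (-689)*(-444))) = sqrt(1271 + (-343 - 1*305916)) = sqrt(1271 + (-343 - 305916)) = sqrt(1271 - 306259) = sqrt(-304988) = 2*I*sqrt(76247) ≈ 552.26*I)
k + 1509 = 2*I*sqrt(76247) + 1509 = 1509 + 2*I*sqrt(76247)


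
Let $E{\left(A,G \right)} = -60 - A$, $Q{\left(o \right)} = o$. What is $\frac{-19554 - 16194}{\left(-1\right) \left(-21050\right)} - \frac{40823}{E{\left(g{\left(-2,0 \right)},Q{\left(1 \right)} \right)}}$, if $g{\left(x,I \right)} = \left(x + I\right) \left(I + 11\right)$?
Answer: $\frac{428982863}{399950} \approx 1072.6$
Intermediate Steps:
$g{\left(x,I \right)} = \left(11 + I\right) \left(I + x\right)$ ($g{\left(x,I \right)} = \left(I + x\right) \left(11 + I\right) = \left(11 + I\right) \left(I + x\right)$)
$\frac{-19554 - 16194}{\left(-1\right) \left(-21050\right)} - \frac{40823}{E{\left(g{\left(-2,0 \right)},Q{\left(1 \right)} \right)}} = \frac{-19554 - 16194}{\left(-1\right) \left(-21050\right)} - \frac{40823}{-60 - \left(0^{2} + 11 \cdot 0 + 11 \left(-2\right) + 0 \left(-2\right)\right)} = - \frac{35748}{21050} - \frac{40823}{-60 - \left(0 + 0 - 22 + 0\right)} = \left(-35748\right) \frac{1}{21050} - \frac{40823}{-60 - -22} = - \frac{17874}{10525} - \frac{40823}{-60 + 22} = - \frac{17874}{10525} - \frac{40823}{-38} = - \frac{17874}{10525} - - \frac{40823}{38} = - \frac{17874}{10525} + \frac{40823}{38} = \frac{428982863}{399950}$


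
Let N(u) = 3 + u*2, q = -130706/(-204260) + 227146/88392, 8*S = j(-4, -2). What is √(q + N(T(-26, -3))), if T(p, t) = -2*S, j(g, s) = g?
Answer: √10453883449638077715/1128434370 ≈ 2.8652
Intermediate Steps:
S = -½ (S = (⅛)*(-4) = -½ ≈ -0.50000)
T(p, t) = 1 (T(p, t) = -2*(-½) = 1)
q = 7243775839/2256868740 (q = -130706*(-1/204260) + 227146*(1/88392) = 65353/102130 + 113573/44196 = 7243775839/2256868740 ≈ 3.2097)
N(u) = 3 + 2*u
√(q + N(T(-26, -3))) = √(7243775839/2256868740 + (3 + 2*1)) = √(7243775839/2256868740 + (3 + 2)) = √(7243775839/2256868740 + 5) = √(18528119539/2256868740) = √10453883449638077715/1128434370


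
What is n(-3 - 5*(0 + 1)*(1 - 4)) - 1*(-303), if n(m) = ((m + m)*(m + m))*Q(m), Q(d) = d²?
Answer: 83247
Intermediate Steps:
n(m) = 4*m⁴ (n(m) = ((m + m)*(m + m))*m² = ((2*m)*(2*m))*m² = (4*m²)*m² = 4*m⁴)
n(-3 - 5*(0 + 1)*(1 - 4)) - 1*(-303) = 4*(-3 - 5*(0 + 1)*(1 - 4))⁴ - 1*(-303) = 4*(-3 - 5*(-3))⁴ + 303 = 4*(-3 + 15)⁴ + 303 = 4*12⁴ + 303 = 4*20736 + 303 = 82944 + 303 = 83247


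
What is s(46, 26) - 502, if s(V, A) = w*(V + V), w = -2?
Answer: -686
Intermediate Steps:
s(V, A) = -4*V (s(V, A) = -2*(V + V) = -4*V)
s(46, 26) - 502 = -4*46 - 502 = -184 - 502 = -686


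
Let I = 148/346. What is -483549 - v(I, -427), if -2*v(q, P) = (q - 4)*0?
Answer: -483549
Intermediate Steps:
I = 74/173 (I = 148*(1/346) = 74/173 ≈ 0.42775)
v(q, P) = 0 (v(q, P) = -(q - 4)*0/2 = -(-4 + q)*0/2 = -1/2*0 = 0)
-483549 - v(I, -427) = -483549 - 1*0 = -483549 + 0 = -483549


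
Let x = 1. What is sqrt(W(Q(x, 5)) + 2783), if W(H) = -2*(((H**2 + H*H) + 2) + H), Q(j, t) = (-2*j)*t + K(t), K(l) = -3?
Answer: sqrt(2129) ≈ 46.141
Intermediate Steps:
Q(j, t) = -3 - 2*j*t (Q(j, t) = (-2*j)*t - 3 = -2*j*t - 3 = -3 - 2*j*t)
W(H) = -4 - 4*H**2 - 2*H (W(H) = -2*(((H**2 + H**2) + 2) + H) = -2*((2*H**2 + 2) + H) = -2*((2 + 2*H**2) + H) = -2*(2 + H + 2*H**2) = -4 - 4*H**2 - 2*H)
sqrt(W(Q(x, 5)) + 2783) = sqrt((-4 - 4*(-3 - 2*1*5)**2 - 2*(-3 - 2*1*5)) + 2783) = sqrt((-4 - 4*(-3 - 10)**2 - 2*(-3 - 10)) + 2783) = sqrt((-4 - 4*(-13)**2 - 2*(-13)) + 2783) = sqrt((-4 - 4*169 + 26) + 2783) = sqrt((-4 - 676 + 26) + 2783) = sqrt(-654 + 2783) = sqrt(2129)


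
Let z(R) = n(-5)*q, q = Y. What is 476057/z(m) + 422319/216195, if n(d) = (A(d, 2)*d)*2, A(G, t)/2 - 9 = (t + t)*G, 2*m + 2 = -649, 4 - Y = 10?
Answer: -6824245469/19025160 ≈ -358.70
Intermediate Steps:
Y = -6 (Y = 4 - 1*10 = 4 - 10 = -6)
m = -651/2 (m = -1 + (½)*(-649) = -1 - 649/2 = -651/2 ≈ -325.50)
A(G, t) = 18 + 4*G*t (A(G, t) = 18 + 2*((t + t)*G) = 18 + 2*((2*t)*G) = 18 + 2*(2*G*t) = 18 + 4*G*t)
q = -6
n(d) = 2*d*(18 + 8*d) (n(d) = ((18 + 4*d*2)*d)*2 = ((18 + 8*d)*d)*2 = (d*(18 + 8*d))*2 = 2*d*(18 + 8*d))
z(R) = -1320 (z(R) = (4*(-5)*(9 + 4*(-5)))*(-6) = (4*(-5)*(9 - 20))*(-6) = (4*(-5)*(-11))*(-6) = 220*(-6) = -1320)
476057/z(m) + 422319/216195 = 476057/(-1320) + 422319/216195 = 476057*(-1/1320) + 422319*(1/216195) = -476057/1320 + 140773/72065 = -6824245469/19025160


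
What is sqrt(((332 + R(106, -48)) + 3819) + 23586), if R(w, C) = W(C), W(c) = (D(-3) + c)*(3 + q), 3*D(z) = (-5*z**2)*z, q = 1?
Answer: 5*sqrt(1109) ≈ 166.51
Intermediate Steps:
D(z) = -5*z**3/3 (D(z) = ((-5*z**2)*z)/3 = (-5*z**3)/3 = -5*z**3/3)
W(c) = 180 + 4*c (W(c) = (-5/3*(-3)**3 + c)*(3 + 1) = (-5/3*(-27) + c)*4 = (45 + c)*4 = 180 + 4*c)
R(w, C) = 180 + 4*C
sqrt(((332 + R(106, -48)) + 3819) + 23586) = sqrt(((332 + (180 + 4*(-48))) + 3819) + 23586) = sqrt(((332 + (180 - 192)) + 3819) + 23586) = sqrt(((332 - 12) + 3819) + 23586) = sqrt((320 + 3819) + 23586) = sqrt(4139 + 23586) = sqrt(27725) = 5*sqrt(1109)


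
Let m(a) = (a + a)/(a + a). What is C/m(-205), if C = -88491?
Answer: -88491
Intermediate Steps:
m(a) = 1 (m(a) = (2*a)/((2*a)) = (2*a)*(1/(2*a)) = 1)
C/m(-205) = -88491/1 = -88491*1 = -88491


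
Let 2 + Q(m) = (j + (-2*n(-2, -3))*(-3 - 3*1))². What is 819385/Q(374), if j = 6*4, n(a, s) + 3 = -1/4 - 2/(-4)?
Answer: 819385/79 ≈ 10372.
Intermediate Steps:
n(a, s) = -11/4 (n(a, s) = -3 + (-1/4 - 2/(-4)) = -3 + (-1*¼ - 2*(-¼)) = -3 + (-¼ + ½) = -3 + ¼ = -11/4)
j = 24
Q(m) = 79 (Q(m) = -2 + (24 + (-2*(-11/4))*(-3 - 3*1))² = -2 + (24 + 11*(-3 - 3)/2)² = -2 + (24 + (11/2)*(-6))² = -2 + (24 - 33)² = -2 + (-9)² = -2 + 81 = 79)
819385/Q(374) = 819385/79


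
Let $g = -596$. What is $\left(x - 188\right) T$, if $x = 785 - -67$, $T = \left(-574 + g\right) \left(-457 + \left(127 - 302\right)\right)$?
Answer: $490988160$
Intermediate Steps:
$T = 739440$ ($T = \left(-574 - 596\right) \left(-457 + \left(127 - 302\right)\right) = - 1170 \left(-457 + \left(127 - 302\right)\right) = - 1170 \left(-457 - 175\right) = \left(-1170\right) \left(-632\right) = 739440$)
$x = 852$ ($x = 785 + 67 = 852$)
$\left(x - 188\right) T = \left(852 - 188\right) 739440 = 664 \cdot 739440 = 490988160$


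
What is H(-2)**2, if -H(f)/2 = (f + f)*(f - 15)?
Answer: 18496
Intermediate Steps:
H(f) = -4*f*(-15 + f) (H(f) = -2*(f + f)*(f - 15) = -2*2*f*(-15 + f) = -4*f*(-15 + f))
H(-2)**2 = (4*(-2)*(15 - 1*(-2)))**2 = (4*(-2)*(15 + 2))**2 = (4*(-2)*17)**2 = (-136)**2 = 18496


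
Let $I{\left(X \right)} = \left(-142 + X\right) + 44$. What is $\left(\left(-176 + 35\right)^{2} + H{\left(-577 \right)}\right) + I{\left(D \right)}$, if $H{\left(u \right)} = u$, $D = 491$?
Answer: $19697$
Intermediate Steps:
$I{\left(X \right)} = -98 + X$
$\left(\left(-176 + 35\right)^{2} + H{\left(-577 \right)}\right) + I{\left(D \right)} = \left(\left(-176 + 35\right)^{2} - 577\right) + \left(-98 + 491\right) = \left(\left(-141\right)^{2} - 577\right) + 393 = \left(19881 - 577\right) + 393 = 19304 + 393 = 19697$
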